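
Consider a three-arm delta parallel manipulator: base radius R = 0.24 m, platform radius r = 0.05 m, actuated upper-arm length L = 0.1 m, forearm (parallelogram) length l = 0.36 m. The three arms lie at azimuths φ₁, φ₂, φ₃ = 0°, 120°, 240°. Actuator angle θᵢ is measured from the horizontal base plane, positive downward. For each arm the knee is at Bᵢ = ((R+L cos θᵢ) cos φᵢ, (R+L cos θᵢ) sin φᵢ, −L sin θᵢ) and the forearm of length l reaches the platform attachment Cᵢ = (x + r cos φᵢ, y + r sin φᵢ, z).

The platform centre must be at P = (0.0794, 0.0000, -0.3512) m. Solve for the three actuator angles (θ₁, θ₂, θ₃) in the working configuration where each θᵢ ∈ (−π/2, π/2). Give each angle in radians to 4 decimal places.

φ1=0.0° → target in arm frame (0.0794, 0.0000)
  A=0.1106, B=-0.3512, C=(l²−L²−A²−y'²−z²)/(2L)=-0.0799
  θ1 = atan2(B,A) + arccos(C/0.3682) = 0.5237
φ2=120.0° → target in arm frame (-0.0397, -0.0688)
  e−x'=0.2297;  (l²−L²−(e−x')²−y'²−z²)/2L = -0.3062
  θ2 = atan2(B,A) + arccos(C/0.4196) = 1.3969
φ3=240.0° → target in arm frame (-0.0397, 0.0688)
  e−x'=0.2297;  (l²−L²−(e−x')²−y'²−z²)/2L = -0.3062
  γ=atan2(-0.3512,0.2297)=-0.9916;  ψ=arccos(-0.7296)=2.3885;  θ3=γ+ψ≈1.3969

θ₁ = 0.5237, θ₂ = 1.3969, θ₃ = 1.3969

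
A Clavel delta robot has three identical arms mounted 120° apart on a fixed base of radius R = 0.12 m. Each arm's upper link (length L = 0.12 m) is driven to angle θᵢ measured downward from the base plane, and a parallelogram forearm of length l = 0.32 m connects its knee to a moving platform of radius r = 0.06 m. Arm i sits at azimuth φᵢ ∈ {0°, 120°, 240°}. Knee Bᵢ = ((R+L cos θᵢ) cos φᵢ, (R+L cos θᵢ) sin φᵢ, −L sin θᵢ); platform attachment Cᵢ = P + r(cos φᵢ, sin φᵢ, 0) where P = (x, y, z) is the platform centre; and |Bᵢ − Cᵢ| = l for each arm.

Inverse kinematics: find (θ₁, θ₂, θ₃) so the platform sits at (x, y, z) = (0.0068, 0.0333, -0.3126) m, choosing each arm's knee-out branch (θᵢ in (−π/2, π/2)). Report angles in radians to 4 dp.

φ1=0.0° → target in arm frame (0.0068, 0.0333)
  e−x'=0.0532;  (l²−L²−(e−x')²−y'²−z²)/2L = -0.0569
  γ=atan2(-0.3126,0.0532)=-1.4022;  ψ=arccos(-0.1795)=1.7512;  θ1=γ+ψ≈0.3490
rotate P by −φ2: (0.0254, -0.0225, -0.3126)
  e−x'=0.0346;  (l²−L²−(e−x')²−y'²−z²)/2L = -0.0476
  √(A²+B²)=0.3145;  θ2 = -1.4607+1.7227 ≈ 0.2620
φ3=240.0° → target in arm frame (-0.0322, -0.0108)
  A=0.0922, B=-0.3126, C=(l²−L²−A²−y'²−z²)/(2L)=-0.0764
  √(A²+B²)=0.3259;  θ3 = -1.2839+1.8075 ≈ 0.5236

θ₁ = 0.3490, θ₂ = 0.2620, θ₃ = 0.5236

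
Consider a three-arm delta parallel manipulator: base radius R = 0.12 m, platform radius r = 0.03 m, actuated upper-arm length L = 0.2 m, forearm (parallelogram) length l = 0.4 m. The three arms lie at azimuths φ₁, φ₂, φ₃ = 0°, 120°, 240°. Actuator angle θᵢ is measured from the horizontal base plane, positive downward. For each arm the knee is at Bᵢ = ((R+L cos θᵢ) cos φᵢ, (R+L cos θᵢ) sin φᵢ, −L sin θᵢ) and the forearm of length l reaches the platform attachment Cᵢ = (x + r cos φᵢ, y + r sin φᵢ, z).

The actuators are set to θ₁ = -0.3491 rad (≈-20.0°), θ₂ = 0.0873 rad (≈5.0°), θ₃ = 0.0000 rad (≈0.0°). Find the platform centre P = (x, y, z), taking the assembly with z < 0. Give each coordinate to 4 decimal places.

(0.0442, -0.0091, -0.2561)

φ1=0.0°: virtual centre (0.2779, 0.0000, 0.0684), radius l
S2 = (0.2892·cos120.0°, 0.2892·sin120.0°, -0.0174) = (-0.1446, 0.2505, -0.0174)
S3 = (0.2900·cos240.0°, 0.2900·sin240.0°, 0.0000) = (-0.1450, -0.2511, 0.0000)
|S₂|²−|S₁|² = 0.0020;  |S₃|²−|S₁|² = 0.0022
linear system: -0.8451x+0.5010y = 0.0020−-0.1717z; -0.8459x+-0.5023y = 0.0022−-0.1368z
det = 0.8483;  x = -0.0025+-0.1825z,  y = -0.0001+0.0349z
quadratic in z: (1.0345)z²+(-0.0345)z+(-0.0767)=0, √Δ=0.5644 → z ∈ {-0.2561, 0.2894}; z = -0.2561 (taking z<0)
x = 0.0442, y = -0.0091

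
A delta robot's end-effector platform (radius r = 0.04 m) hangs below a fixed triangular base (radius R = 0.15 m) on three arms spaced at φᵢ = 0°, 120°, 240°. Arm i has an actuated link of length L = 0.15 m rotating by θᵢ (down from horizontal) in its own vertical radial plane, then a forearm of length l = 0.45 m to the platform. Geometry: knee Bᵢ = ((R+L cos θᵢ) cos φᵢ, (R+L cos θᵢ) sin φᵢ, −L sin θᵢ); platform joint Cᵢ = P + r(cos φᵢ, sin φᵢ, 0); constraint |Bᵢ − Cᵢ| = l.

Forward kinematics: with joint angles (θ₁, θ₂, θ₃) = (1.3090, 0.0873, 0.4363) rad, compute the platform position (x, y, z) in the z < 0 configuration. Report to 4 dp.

(-0.2035, 0.0486, -0.4206)

arm 1 at φ=0.0°: e+L cos θ1 = 0.1488;  S1 = (0.1488, 0.0000, -0.1449)
φ2=120.0°: virtual centre (-0.1297, 0.2247, -0.0131), radius l
φ3=240.0°: virtual centre (-0.1230, -0.2130, -0.0634), radius l
eliminate P² terms by subtracting sphere 1 from 2 and 3
linear system: -0.5571x+0.4493y = 0.0243−0.2636z; -0.5436x+-0.4260y = 0.0214−0.1630z
det = 0.4816;  x = -0.0415+0.3853z,  y = 0.0027+-0.1090z
into |P−S₁|² = l²: 1.1603z² + 0.1425z + -0.1453 = 0;  Δ = 0.6947;  z = -0.4206 or 0.2977 → z<0 root = -0.4206
x = -0.2035, y = 0.0486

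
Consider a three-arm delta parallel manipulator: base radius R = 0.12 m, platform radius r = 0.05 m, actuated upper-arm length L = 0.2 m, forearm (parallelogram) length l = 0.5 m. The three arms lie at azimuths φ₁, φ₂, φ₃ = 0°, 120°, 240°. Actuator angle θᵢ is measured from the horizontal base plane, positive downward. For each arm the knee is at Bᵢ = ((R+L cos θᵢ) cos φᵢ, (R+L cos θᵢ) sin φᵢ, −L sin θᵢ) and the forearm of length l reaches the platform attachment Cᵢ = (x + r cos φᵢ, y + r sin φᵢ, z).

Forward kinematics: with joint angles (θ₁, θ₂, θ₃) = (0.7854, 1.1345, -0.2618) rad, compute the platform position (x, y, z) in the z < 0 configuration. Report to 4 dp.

centre 1 = (0.2114·cos0.0°, 0.2114·sin0.0°, -0.1414) = (0.2114, 0.0000, -0.1414)
arm 2 at φ=120.0°: (R−r)+L cos θ2 = 0.1545;  centre 2 = (-0.0773, 0.1338, -0.1813)
φ3=240.0°: virtual centre (-0.1316, -0.2279, 0.0518), radius l
eliminate P² terms by subtracting sphere 1 from 2 and 3
[-0.5774 0.2676 -0.0797]·P = -0.0080;  [-0.6860 -0.4559 0.3864]·P = 0.0072
det = 0.4468;  x = 0.0038+0.1501z,  y = -0.0216+0.6216z
into |P−centre ₁|² = l²: 1.4090z² + 0.1936z + -0.1864 = 0;  Δ = 1.0881;  z = -0.4389 or 0.3015 → z<0 root = -0.4389
x = -0.0621, y = -0.2944

(-0.0621, -0.2944, -0.4389)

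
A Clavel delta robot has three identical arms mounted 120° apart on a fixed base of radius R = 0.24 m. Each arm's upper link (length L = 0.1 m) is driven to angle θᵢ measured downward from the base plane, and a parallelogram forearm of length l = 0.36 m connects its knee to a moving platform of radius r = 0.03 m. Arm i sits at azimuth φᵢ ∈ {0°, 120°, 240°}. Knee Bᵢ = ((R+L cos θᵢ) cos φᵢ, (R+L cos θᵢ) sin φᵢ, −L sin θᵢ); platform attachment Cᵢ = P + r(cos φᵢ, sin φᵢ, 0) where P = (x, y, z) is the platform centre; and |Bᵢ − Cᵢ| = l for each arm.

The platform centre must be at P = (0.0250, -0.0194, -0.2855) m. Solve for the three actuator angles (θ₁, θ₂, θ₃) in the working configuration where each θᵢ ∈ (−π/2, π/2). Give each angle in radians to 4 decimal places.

rotate P by −φ1: (0.0250, -0.0194, -0.2855)
  A=0.1850, B=-0.2855, C=(l²−L²−A²−y'²−z²)/(2L)=0.0174
  γ=atan2(-0.2855,0.1850)=-0.9958;  ψ=arccos(0.0513)=1.5195;  θ1=γ+ψ≈0.5237
arm 2 (φ=120.0°): x'=-0.0293, y'=-0.0120
  A cos θ + B sin θ = C:  0.2393·cos θ + -0.2855·sin θ = -0.0966
  γ=atan2(-0.2855,0.2393)=-0.8732;  ψ=arccos(-0.2593)=1.8331;  θ2=γ+ψ≈0.9599
φ3=240.0° → target in arm frame (0.0043, 0.0314)
  A cos θ + B sin θ = C:  0.2057·cos θ + -0.2855·sin θ = -0.0260
  θ3 = atan2(B,A) + arccos(C/0.3519) = 0.6984

θ₁ = 0.5237, θ₂ = 0.9599, θ₃ = 0.6984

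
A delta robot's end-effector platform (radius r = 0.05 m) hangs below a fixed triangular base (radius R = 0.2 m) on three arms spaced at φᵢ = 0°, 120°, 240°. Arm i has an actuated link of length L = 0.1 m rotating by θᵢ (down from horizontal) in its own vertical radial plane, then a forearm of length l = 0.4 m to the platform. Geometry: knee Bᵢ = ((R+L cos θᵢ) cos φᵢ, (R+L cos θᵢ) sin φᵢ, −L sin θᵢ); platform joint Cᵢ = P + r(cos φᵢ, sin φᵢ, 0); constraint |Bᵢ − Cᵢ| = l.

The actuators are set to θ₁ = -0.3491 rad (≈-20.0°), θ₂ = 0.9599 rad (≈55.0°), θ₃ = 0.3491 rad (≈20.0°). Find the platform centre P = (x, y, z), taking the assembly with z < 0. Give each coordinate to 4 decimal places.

(0.0964, -0.0592, -0.3328)

φ1=0.0°: virtual centre (0.2440, 0.0000, 0.0342), radius l
S2 = (0.2074·cos120.0°, 0.2074·sin120.0°, -0.0819) = (-0.1037, 0.1796, -0.0819)
arm 3 at φ=240.0°: (R−r)+L cos θ3 = 0.2440;  S3 = (-0.1220, -0.2113, -0.0342)
eliminate P² terms by subtracting sphere 1 from 2 and 3
[-0.6953 0.3592 -0.2322]·P = -0.0110;  [-0.7319 -0.4226 -0.1368]·P = 0.0000
Cramer: x(z) = 0.0083-0.2646z;  y(z) = -0.0144+0.1344z
into |P−S₁|² = l²: 1.0881z² + 0.0524z + -0.1031 = 0;  Δ = 0.4515;  z = -0.3328 or 0.2847 → z<0 root = -0.3328
x = 0.0964, y = -0.0592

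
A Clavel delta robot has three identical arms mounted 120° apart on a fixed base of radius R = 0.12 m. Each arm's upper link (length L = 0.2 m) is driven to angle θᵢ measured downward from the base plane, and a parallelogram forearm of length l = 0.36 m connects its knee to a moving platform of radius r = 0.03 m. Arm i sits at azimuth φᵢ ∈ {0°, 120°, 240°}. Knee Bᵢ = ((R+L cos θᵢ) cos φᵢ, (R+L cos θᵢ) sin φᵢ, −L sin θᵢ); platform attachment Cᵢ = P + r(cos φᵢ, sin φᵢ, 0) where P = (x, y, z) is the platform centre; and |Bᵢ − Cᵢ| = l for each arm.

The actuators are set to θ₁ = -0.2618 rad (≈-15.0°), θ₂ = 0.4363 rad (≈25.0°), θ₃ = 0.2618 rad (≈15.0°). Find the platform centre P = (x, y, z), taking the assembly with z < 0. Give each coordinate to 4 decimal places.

φ1=0.0°: virtual centre (0.2832, 0.0000, 0.0518), radius l
φ2=120.0°: virtual centre (-0.1356, 0.2349, -0.0845), radius l
arm 3 at φ=240.0°: ρ3 = 0.2832;  centre 3 = (-0.1416, -0.2452, -0.0518)
eliminate P² terms by subtracting sphere 1 from 2 and 3
plane₁₂: -0.8376x+0.4698y+-0.2726z = -0.0021
det = 0.8100;  x = 0.0013+-0.2851z,  y = -0.0023+0.0718z
quadratic in z: (1.0865)z²+(0.0569)z+(-0.0475)=0, √Δ=0.4577 → z ∈ {-0.2368, 0.1844}; z = -0.2368 (taking z<0)
x = 0.0688, y = -0.0192

(0.0688, -0.0192, -0.2368)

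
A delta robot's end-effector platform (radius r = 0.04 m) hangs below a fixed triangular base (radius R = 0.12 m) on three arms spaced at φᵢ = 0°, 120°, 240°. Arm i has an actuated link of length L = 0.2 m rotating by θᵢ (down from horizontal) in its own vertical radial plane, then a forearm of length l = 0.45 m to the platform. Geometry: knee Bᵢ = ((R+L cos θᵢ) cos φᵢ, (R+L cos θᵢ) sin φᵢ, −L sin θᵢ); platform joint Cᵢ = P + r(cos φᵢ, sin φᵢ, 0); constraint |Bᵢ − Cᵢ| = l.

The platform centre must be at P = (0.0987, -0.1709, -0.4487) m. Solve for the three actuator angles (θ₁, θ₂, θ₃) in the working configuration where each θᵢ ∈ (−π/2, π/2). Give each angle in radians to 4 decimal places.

θ₁ = 0.3489, θ₂ = 1.1343, θ₃ = 0.3491

rotate P by −φ1: (0.0987, -0.1709, -0.4487)
  A cos θ + B sin θ = C:  -0.0187·cos θ + -0.4487·sin θ = -0.1710
  √(A²+B²)=0.4491;  θ1 = -1.6124+1.9614 ≈ 0.3489
arm 2 (φ=120.0°): x'=-0.1974, y'=0.0000
  e−x'=0.2774;  (l²−L²−(e−x')²−y'²−z²)/2L = -0.2894
  γ=atan2(-0.4487,0.2774)=-1.0172;  ψ=arccos(-0.5486)=2.1515;  θ2=γ+ψ≈1.1343
rotate P by −φ3: (0.0987, 0.1709, -0.4487)
  e−x'=-0.0187;  (l²−L²−(e−x')²−y'²−z²)/2L = -0.1710
  √(A²+B²)=0.4491;  θ3 = -1.6123+1.9614 ≈ 0.3491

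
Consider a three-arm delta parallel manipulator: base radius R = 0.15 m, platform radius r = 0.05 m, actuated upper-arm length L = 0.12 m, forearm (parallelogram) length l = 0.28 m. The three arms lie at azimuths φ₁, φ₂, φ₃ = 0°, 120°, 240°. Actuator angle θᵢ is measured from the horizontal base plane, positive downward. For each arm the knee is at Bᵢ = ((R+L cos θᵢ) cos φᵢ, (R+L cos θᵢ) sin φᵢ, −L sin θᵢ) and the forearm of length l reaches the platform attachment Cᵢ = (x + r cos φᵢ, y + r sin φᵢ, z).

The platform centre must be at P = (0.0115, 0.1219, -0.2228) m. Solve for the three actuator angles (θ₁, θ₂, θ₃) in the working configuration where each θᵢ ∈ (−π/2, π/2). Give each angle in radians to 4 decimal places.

θ₁ = 0.5234, θ₂ = -0.1746, θ₃ = 1.2216

arm 1 (φ=0.0°): x'=0.0115, y'=0.1219
  A=0.0885, B=-0.2228, C=(l²−L²−A²−y'²−z²)/(2L)=-0.0347
  γ=atan2(-0.2228,0.0885)=-1.1927;  ψ=arccos(-0.1448)=1.7161;  θ1=γ+ψ≈0.5234
φ2=120.0° → target in arm frame (0.0998, -0.0709)
  A cos θ + B sin θ = C:  0.0002·cos θ + -0.2228·sin θ = 0.0389
  θ2 = atan2(B,A) + arccos(C/0.2228) = -0.1746
φ3=240.0° → target in arm frame (-0.1113, -0.0510)
  A cos θ + B sin θ = C:  0.2113·cos θ + -0.2228·sin θ = -0.1371
  √(A²+B²)=0.3071;  θ3 = -0.8118+2.0335 ≈ 1.2216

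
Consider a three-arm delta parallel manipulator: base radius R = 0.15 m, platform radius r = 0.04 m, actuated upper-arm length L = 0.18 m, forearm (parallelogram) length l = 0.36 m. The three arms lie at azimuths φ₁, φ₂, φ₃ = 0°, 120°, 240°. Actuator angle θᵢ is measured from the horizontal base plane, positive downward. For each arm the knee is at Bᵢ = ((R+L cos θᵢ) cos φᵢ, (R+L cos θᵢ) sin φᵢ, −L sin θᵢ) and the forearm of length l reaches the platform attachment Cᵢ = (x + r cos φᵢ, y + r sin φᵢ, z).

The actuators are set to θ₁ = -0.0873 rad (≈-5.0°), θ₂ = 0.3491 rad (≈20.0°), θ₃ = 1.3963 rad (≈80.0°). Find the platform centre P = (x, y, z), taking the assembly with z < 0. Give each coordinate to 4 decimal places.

centre 1 = (0.2893·cos0.0°, 0.2893·sin0.0°, 0.0157) = (0.2893, 0.0000, 0.0157)
arm 2 at φ=120.0°: (R−r)+L cos θ2 = 0.2791;  centre 2 = (-0.1396, 0.2417, -0.0616)
φ3=240.0°: virtual centre (-0.0706, -0.1223, -0.1773), radius l
eliminate P² terms by subtracting sphere 1 from 2 and 3
plane₁₂: -0.8578x+0.4835y+-0.1545z = -0.0022
Cramer: x(z) = 0.0292-0.4022z;  y(z) = 0.0472-0.3940z
quadratic in z: (1.3170)z²+(0.1407)z+(-0.0595)=0, √Δ=0.5771 → z ∈ {-0.2725, 0.1657}; z = -0.2725 (taking z<0)
x = 0.1388, y = 0.1546

(0.1388, 0.1546, -0.2725)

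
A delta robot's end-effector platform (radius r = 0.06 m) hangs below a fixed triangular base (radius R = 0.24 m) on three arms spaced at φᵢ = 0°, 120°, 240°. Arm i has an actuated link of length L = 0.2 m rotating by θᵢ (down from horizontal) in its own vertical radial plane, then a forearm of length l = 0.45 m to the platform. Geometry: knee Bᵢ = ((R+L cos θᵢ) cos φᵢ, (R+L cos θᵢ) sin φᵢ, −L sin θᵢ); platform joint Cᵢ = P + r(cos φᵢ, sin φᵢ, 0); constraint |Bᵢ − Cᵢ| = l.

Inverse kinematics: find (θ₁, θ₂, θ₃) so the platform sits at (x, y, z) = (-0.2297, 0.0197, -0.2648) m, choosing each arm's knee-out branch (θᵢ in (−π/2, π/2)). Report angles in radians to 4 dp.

rotate P by −φ1: (-0.2297, 0.0197, -0.2648)
  e−x'=0.4097;  (l²−L²−(e−x')²−y'²−z²)/2L = -0.1897
  θ1 = atan2(B,A) + arccos(C/0.4878) = 1.3963
rotate P by −φ2: (0.1319, 0.1891, -0.2648)
  A cos θ + B sin θ = C:  0.0481·cos θ + -0.2648·sin θ = 0.1358
  θ2 = atan2(B,A) + arccos(C/0.2691) = -0.3492
rotate P by −φ3: (0.0978, -0.2088, -0.2648)
  A=0.0822, B=-0.2648, C=(l²−L²−A²−y'²−z²)/(2L)=0.1051
  γ=atan2(-0.2648,0.0822)=-1.2698;  ψ=arccos(0.3790)=1.1821;  θ3=γ+ψ≈-0.0877

θ₁ = 1.3963, θ₂ = -0.3492, θ₃ = -0.0877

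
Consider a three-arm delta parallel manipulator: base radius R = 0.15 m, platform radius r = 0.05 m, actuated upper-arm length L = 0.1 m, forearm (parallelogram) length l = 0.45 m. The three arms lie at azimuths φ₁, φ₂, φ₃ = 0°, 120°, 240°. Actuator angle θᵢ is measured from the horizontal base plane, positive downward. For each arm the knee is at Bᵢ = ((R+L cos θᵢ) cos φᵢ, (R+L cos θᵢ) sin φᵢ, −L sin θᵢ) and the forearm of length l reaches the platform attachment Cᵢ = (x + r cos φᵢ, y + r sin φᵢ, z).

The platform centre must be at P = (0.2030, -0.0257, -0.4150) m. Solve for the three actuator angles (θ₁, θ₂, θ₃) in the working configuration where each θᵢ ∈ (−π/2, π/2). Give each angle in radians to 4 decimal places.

θ₁ = -0.3488, θ₂ = 1.1349, θ₃ = 0.9601

arm 1 (φ=0.0°): x'=0.2030, y'=-0.0257
  A cos θ + B sin θ = C:  -0.1030·cos θ + -0.4150·sin θ = 0.0450
  θ1 = atan2(B,A) + arccos(C/0.4276) = -0.3488
rotate P by −φ2: (-0.1238, -0.1630, -0.4150)
  e−x'=0.2238;  (l²−L²−(e−x')²−y'²−z²)/2L = -0.2817
  θ2 = atan2(B,A) + arccos(C/0.4715) = 1.1349
φ3=240.0° → target in arm frame (-0.0792, 0.1887)
  A cos θ + B sin θ = C:  0.1792·cos θ + -0.4150·sin θ = -0.2372
  θ3 = atan2(B,A) + arccos(C/0.4521) = 0.9601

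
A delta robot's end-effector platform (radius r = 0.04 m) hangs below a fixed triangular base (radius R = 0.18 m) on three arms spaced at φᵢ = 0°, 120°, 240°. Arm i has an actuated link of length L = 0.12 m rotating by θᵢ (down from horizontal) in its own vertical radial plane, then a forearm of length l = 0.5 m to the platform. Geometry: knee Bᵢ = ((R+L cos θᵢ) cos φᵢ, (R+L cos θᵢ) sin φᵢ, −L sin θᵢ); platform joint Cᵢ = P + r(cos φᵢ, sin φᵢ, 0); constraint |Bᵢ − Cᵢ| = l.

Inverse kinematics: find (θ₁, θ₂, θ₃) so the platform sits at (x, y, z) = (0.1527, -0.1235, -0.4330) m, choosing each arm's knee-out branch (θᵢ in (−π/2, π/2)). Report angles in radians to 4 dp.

rotate P by −φ1: (0.1527, -0.1235, -0.4330)
  e−x'=-0.0127;  (l²−L²−(e−x')²−y'²−z²)/2L = 0.1362
  θ1 = atan2(B,A) + arccos(C/0.4332) = -0.3493
rotate P by −φ2: (-0.1833, -0.0705, -0.4330)
  A=0.3233, B=-0.4330, C=(l²−L²−A²−y'²−z²)/(2L)=-0.2558
  θ2 = atan2(B,A) + arccos(C/0.5404) = 1.1344
φ3=240.0° → target in arm frame (0.0306, 0.1940)
  A cos θ + B sin θ = C:  0.1094·cos θ + -0.4330·sin θ = -0.0062
  √(A²+B²)=0.4466;  θ3 = -1.3233+1.5847 ≈ 0.2614

θ₁ = -0.3493, θ₂ = 1.1344, θ₃ = 0.2614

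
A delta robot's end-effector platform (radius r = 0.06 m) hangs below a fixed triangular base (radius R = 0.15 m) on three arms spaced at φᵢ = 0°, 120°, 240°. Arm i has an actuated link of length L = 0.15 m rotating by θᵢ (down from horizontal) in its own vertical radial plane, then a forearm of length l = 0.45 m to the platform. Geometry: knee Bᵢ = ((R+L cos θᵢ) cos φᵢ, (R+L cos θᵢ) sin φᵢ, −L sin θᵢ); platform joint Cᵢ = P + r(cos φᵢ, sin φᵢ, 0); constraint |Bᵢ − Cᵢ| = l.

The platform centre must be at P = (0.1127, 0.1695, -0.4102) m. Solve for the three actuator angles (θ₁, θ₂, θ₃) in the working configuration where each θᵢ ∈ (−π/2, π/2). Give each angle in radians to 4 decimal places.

arm 1 (φ=0.0°): x'=0.1127, y'=0.1695
  A cos θ + B sin θ = C:  -0.0227·cos θ + -0.4102·sin θ = -0.0584
  √(A²+B²)=0.4108;  θ1 = -1.6261+1.7133 ≈ 0.0873
rotate P by −φ2: (0.0904, -0.1824, -0.4102)
  e−x'=-0.0004;  (l²−L²−(e−x')²−y'²−z²)/2L = -0.0717
  θ2 = atan2(B,A) + arccos(C/0.4102) = 0.1747
rotate P by −φ3: (-0.2031, 0.0129, -0.4102)
  A cos θ + B sin θ = C:  0.2931·cos θ + -0.4102·sin θ = -0.2479
  √(A²+B²)=0.5042;  θ3 = -0.9503+2.0848 ≈ 1.1344

θ₁ = 0.0873, θ₂ = 0.1747, θ₃ = 1.1344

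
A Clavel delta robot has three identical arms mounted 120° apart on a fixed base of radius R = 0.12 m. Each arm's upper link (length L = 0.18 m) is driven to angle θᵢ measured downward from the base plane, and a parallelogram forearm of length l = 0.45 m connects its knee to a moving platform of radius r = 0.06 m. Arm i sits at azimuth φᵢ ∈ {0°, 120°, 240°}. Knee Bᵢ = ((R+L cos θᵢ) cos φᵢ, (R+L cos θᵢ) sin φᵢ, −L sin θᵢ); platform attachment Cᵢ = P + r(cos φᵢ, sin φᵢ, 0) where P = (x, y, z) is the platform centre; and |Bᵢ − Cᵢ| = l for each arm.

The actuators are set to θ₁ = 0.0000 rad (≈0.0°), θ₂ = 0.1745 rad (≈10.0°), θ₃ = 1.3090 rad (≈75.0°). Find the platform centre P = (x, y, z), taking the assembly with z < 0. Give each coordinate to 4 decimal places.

(0.1720, 0.2426, -0.3728)

arm 1 at φ=0.0°: (R−r)+L cos θ1 = 0.2400;  O1 = (0.2400, 0.0000, 0.0000)
O2 = (0.2373·cos120.0°, 0.2373·sin120.0°, -0.0313) = (-0.1186, 0.2055, -0.0313)
φ3=240.0°: virtual centre (-0.0533, -0.0923, -0.1739), radius l
|O₂|²−|O₁|² = -0.0003;  |O₃|²−|O₁|² = -0.0160
[-0.7173 0.4110 -0.0625]·P = -0.0003;  [-0.5866 -0.1846 -0.3477]·P = -0.0160
det = 0.3735;  x = 0.0178+-0.4135z,  y = 0.0302+-0.5697z
sphere 1 gives Az²+Bz+C=0 with A=1.4955, B=0.1493, C=-0.1522;  B²−4AC=0.9328;  roots -0.3728, 0.2730;  negative root z = -0.3728
x = 0.1720, y = 0.2426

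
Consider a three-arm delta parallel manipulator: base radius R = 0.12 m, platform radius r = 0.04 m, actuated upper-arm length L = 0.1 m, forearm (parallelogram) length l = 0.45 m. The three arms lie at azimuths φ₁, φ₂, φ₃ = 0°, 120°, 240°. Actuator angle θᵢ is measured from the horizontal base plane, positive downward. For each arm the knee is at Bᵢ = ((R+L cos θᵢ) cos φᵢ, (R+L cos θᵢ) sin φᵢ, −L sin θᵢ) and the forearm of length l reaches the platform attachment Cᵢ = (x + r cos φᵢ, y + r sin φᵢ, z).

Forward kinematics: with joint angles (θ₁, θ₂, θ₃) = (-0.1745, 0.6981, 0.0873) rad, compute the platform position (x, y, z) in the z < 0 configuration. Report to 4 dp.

(0.0917, -0.0891, -0.4151)

arm 1 at φ=0.0°: (R−r)+L cos θ1 = 0.1785;  O1 = (0.1785, 0.0000, 0.0174)
φ2=120.0°: virtual centre (-0.0783, 0.1356, -0.0643), radius l
O3 = (0.1796·cos240.0°, 0.1796·sin240.0°, -0.0087) = (-0.0898, -0.1556, -0.0087)
eliminate P² terms by subtracting sphere 1 from 2 and 3
plane₁₂: -0.5136x+0.2713y+-0.1633z = -0.0035
det = 0.3053;  x = 0.0034+-0.2127z,  y = -0.0065+0.1992z
quadratic in z: (1.0849)z²+(0.0372)z+(-0.1715)=0, √Δ=0.8635 → z ∈ {-0.4151, 0.3808}; z = -0.4151 (taking z<0)
x = 0.0917, y = -0.0891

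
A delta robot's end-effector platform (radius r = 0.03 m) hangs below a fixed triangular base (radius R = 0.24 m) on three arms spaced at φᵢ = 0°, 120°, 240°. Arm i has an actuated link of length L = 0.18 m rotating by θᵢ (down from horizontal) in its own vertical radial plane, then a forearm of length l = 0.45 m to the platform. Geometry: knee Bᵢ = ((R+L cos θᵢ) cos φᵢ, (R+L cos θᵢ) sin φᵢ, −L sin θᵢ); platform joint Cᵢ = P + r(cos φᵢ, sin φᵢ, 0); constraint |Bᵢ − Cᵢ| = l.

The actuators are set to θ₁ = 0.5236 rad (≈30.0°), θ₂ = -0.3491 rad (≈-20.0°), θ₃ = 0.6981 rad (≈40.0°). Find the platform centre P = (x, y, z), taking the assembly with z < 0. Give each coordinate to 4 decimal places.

(-0.0296, 0.0899, -0.2849)

O1 = (0.3659·cos0.0°, 0.3659·sin0.0°, -0.0900) = (0.3659, 0.0000, -0.0900)
φ2=120.0°: virtual centre (-0.1896, 0.3283, 0.0616), radius l
arm 3 at φ=240.0°: ρ3 = 0.3479;  O3 = (-0.1739, -0.3013, -0.1157)
|O₂|²−|O₁|² = 0.0056;  |O₃|²−|O₁|² = -0.0076
[-1.1109 0.6567 0.3031]·P = 0.0056;  [-1.0797 -0.6026 -0.0514]·P = -0.0076
det = 1.3784;  x = 0.0012+0.1080z,  y = 0.0105+-0.2789z
into |P−O₁|² = l²: 1.0894z² + 0.0954z + -0.0613 = 0;  Δ = 0.2761;  z = -0.2849 or 0.1974 → z<0 root = -0.2849
x = -0.0296, y = 0.0899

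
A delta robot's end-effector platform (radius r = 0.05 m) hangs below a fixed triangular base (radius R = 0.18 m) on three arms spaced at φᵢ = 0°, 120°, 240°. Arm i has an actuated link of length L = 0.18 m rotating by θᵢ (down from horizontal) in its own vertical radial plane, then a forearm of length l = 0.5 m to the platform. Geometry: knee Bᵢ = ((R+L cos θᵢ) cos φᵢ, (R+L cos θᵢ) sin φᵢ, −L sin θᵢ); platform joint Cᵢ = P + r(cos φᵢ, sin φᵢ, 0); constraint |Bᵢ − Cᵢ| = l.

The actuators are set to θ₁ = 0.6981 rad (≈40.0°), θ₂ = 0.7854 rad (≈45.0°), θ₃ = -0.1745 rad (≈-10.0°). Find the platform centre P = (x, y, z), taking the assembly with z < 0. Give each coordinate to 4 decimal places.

(-0.0707, -0.1553, -0.4492)

O1 = (0.2679·cos0.0°, 0.2679·sin0.0°, -0.1157) = (0.2679, 0.0000, -0.1157)
φ2=120.0°: virtual centre (-0.1286, 0.2228, -0.1273), radius l
O3 = (0.3073·cos240.0°, 0.3073·sin240.0°, 0.0313) = (-0.1536, -0.2661, 0.0313)
eliminate P² terms by subtracting sphere 1 from 2 and 3
[-0.7931 0.4456 -0.0232]·P = -0.0028;  [-0.8430 -0.5322 0.2939]·P = 0.0102
det = 0.7977;  x = -0.0039+0.1487z,  y = -0.0131+0.3166z
quadratic in z: (1.1224)z²+(0.1423)z+(-0.1626)=0, √Δ=0.8661 → z ∈ {-0.4492, 0.3225}; z = -0.4492 (taking z<0)
x = -0.0707, y = -0.1553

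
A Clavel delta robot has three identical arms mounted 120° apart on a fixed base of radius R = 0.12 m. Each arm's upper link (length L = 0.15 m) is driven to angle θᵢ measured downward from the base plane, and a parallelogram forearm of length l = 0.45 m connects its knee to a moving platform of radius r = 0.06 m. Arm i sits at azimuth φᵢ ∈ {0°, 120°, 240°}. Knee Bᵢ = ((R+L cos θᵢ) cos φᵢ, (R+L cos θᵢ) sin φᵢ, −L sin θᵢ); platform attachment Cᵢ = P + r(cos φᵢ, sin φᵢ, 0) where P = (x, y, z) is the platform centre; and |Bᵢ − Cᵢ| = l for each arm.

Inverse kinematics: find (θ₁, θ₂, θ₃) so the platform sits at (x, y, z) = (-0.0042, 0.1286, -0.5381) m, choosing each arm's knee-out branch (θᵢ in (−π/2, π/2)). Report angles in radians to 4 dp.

θ₁ = 1.0476, θ₂ = 0.6985, θ₃ = 1.3094

arm 1 (φ=0.0°): x'=-0.0042, y'=0.1286
  A cos θ + B sin θ = C:  0.0642·cos θ + -0.5381·sin θ = -0.4340
  √(A²+B²)=0.5419;  θ1 = -1.4520+2.4996 ≈ 1.0476
rotate P by −φ2: (0.1135, -0.0607, -0.5381)
  A=-0.0535, B=-0.5381, C=(l²−L²−A²−y'²−z²)/(2L)=-0.3870
  θ2 = atan2(B,A) + arccos(C/0.5408) = 0.6985
arm 3 (φ=240.0°): x'=-0.1093, y'=-0.0679
  A cos θ + B sin θ = C:  0.1693·cos θ + -0.5381·sin θ = -0.4761
  γ=atan2(-0.5381,0.1693)=-1.2660;  ψ=arccos(-0.8439)=2.5754;  θ3=γ+ψ≈1.3094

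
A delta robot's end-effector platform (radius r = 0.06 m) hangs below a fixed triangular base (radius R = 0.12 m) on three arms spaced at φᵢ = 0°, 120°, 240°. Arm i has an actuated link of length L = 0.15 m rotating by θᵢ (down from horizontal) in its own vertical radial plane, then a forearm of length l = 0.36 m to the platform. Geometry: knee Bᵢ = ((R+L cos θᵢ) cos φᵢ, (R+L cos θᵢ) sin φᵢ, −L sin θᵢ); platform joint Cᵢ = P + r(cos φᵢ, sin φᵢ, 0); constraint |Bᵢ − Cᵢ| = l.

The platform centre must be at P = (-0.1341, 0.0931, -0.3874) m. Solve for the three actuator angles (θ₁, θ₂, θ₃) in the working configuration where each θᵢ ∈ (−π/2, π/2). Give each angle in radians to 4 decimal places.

arm 1 (φ=0.0°): x'=-0.1341, y'=0.0931
  A=0.1941, B=-0.3874, C=(l²−L²−A²−y'²−z²)/(2L)=-0.2977
  θ1 = atan2(B,A) + arccos(C/0.4333) = 1.2220
φ2=120.0° → target in arm frame (0.1477, 0.0696)
  A cos θ + B sin θ = C:  -0.0877·cos θ + -0.3874·sin θ = -0.1850
  θ2 = atan2(B,A) + arccos(C/0.3972) = 0.2620
arm 3 (φ=240.0°): x'=-0.0136, y'=-0.1627
  A=0.0736, B=-0.3874, C=(l²−L²−A²−y'²−z²)/(2L)=-0.2495
  γ=atan2(-0.3874,0.0736)=-1.3831;  ψ=arccos(-0.6328)=2.2560;  θ3=γ+ψ≈0.8729

θ₁ = 1.2220, θ₂ = 0.2620, θ₃ = 0.8729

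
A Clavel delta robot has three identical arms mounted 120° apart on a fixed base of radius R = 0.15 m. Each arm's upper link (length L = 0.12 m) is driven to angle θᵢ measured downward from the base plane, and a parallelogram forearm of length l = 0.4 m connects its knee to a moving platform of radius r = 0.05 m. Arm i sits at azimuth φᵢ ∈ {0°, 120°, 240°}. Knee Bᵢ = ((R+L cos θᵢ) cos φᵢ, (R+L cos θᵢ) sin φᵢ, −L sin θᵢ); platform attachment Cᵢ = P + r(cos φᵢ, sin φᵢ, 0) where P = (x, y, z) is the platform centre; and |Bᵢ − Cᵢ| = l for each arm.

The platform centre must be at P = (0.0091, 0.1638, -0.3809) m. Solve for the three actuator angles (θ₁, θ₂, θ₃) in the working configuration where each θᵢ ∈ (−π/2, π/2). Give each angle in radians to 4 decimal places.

φ1=0.0° → target in arm frame (0.0091, 0.1638)
  e−x'=0.0909;  (l²−L²−(e−x')²−y'²−z²)/2L = -0.1441
  θ1 = atan2(B,A) + arccos(C/0.3916) = 0.6110
arm 2 (φ=120.0°): x'=0.1373, y'=-0.0898
  A=-0.0373, B=-0.3809, C=(l²−L²−A²−y'²−z²)/(2L)=-0.0372
  √(A²+B²)=0.3827;  θ2 = -1.6684+1.6682 ≈ -0.0002
φ3=240.0° → target in arm frame (-0.1464, -0.0740)
  A=0.2464, B=-0.3809, C=(l²−L²−A²−y'²−z²)/(2L)=-0.2737
  γ=atan2(-0.3809,0.2464)=-0.9966;  ψ=arccos(-0.6032)=2.2184;  θ3=γ+ψ≈1.2218

θ₁ = 0.6110, θ₂ = -0.0002, θ₃ = 1.2218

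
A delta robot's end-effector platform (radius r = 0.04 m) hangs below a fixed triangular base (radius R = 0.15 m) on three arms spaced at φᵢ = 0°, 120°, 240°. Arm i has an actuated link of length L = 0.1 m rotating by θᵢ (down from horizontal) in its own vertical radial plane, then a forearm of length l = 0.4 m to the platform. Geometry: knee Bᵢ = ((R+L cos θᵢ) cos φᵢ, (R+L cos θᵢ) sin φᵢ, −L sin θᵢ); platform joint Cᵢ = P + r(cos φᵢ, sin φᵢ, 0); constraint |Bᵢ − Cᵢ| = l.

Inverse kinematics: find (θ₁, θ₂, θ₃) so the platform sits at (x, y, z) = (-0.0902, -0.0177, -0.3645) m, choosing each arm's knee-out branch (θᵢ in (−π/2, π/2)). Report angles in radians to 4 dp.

φ1=0.0° → target in arm frame (-0.0902, -0.0177)
  e−x'=0.2002;  (l²−L²−(e−x')²−y'²−z²)/2L = -0.1163
  θ1 = atan2(B,A) + arccos(C/0.4159) = 0.7856
arm 2 (φ=120.0°): x'=0.0298, y'=0.0870
  e−x'=0.0802;  (l²−L²−(e−x')²−y'²−z²)/2L = 0.0157
  γ=atan2(-0.3645,0.0802)=-1.3541;  ψ=arccos(0.0421)=1.5287;  θ2=γ+ψ≈0.1746
φ3=240.0° → target in arm frame (0.0604, -0.0693)
  A=0.0496, B=-0.3645, C=(l²−L²−A²−y'²−z²)/(2L)=0.0494
  γ=atan2(-0.3645,0.0496)=-1.4356;  ψ=arccos(0.1344)=1.4360;  θ3=γ+ψ≈0.0004

θ₁ = 0.7856, θ₂ = 0.1746, θ₃ = 0.0004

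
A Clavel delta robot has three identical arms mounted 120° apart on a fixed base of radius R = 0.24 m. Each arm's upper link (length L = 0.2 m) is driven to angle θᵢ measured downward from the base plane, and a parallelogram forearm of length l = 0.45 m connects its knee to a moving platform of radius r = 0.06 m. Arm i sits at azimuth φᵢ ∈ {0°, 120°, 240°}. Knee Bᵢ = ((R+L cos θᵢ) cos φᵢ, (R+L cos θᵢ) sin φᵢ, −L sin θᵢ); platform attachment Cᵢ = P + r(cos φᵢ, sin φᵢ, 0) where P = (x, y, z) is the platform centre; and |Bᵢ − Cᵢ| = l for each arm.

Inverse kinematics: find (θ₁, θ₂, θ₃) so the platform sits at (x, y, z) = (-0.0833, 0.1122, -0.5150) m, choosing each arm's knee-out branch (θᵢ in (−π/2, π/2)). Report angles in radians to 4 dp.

θ₁ = 1.3967, θ₂ = 0.6110, θ₃ = 1.3093

φ1=0.0° → target in arm frame (-0.0833, 0.1122)
  A=0.2633, B=-0.5150, C=(l²−L²−A²−y'²−z²)/(2L)=-0.4616
  √(A²+B²)=0.5784;  θ1 = -1.0982+2.4949 ≈ 1.3967
rotate P by −φ2: (0.1388, 0.0160, -0.5150)
  A=0.0412, B=-0.5150, C=(l²−L²−A²−y'²−z²)/(2L)=-0.2617
  γ=atan2(-0.5150,0.0412)=-1.4910;  ψ=arccos(-0.5065)=2.1020;  θ2=γ+ψ≈0.6110
rotate P by −φ3: (-0.0555, -0.1282, -0.5150)
  A cos θ + B sin θ = C:  0.2355·cos θ + -0.5150·sin θ = -0.4366
  θ3 = atan2(B,A) + arccos(C/0.5663) = 1.3093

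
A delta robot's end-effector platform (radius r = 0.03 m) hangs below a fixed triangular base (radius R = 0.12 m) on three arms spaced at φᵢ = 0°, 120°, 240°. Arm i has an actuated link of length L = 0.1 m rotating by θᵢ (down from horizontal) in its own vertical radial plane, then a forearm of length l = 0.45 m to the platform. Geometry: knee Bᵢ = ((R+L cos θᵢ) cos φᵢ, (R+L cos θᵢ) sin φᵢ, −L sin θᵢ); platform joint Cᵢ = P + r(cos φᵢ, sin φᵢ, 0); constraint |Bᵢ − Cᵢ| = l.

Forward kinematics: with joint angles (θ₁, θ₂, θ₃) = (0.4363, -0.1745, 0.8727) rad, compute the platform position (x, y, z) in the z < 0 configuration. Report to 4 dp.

arm 1 at φ=0.0°: (R−r)+L cos θ1 = 0.1806;  S1 = (0.1806, 0.0000, -0.0423)
φ2=120.0°: virtual centre (-0.0942, 0.1632, 0.0174), radius l
φ3=240.0°: virtual centre (-0.0771, -0.1336, -0.0766), radius l
subtract pairs → two planes through P
linear system: -0.5497x+0.3265y = 0.0014−0.1192z; -0.5155x+-0.2672y = -0.0047−-0.0687z
Cramer: x(z) = 0.0037+0.0299z;  y(z) = 0.0106-0.3148z
quadratic in z: (1.1000)z²+(0.0673)z+(-0.1693)=0, √Δ=0.8657 → z ∈ {-0.4241, 0.3629}; z = -0.4241 (taking z<0)
x = -0.0090, y = 0.1441

(-0.0090, 0.1441, -0.4241)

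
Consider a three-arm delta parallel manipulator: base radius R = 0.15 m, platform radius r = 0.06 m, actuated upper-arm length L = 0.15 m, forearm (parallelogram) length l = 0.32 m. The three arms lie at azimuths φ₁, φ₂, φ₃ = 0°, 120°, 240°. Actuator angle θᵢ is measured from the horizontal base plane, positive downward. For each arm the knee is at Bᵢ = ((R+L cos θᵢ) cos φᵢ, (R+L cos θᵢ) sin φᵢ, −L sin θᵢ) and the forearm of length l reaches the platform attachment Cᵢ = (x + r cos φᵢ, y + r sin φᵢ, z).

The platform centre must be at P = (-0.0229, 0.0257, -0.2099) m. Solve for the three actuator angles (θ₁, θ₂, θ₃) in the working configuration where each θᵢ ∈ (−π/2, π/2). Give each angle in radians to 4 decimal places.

arm 1 (φ=0.0°): x'=-0.0229, y'=0.0257
  e−x'=0.1129;  (l²−L²−(e−x')²−y'²−z²)/2L = 0.0748
  θ1 = atan2(B,A) + arccos(C/0.2383) = 0.1743
arm 2 (φ=120.0°): x'=0.0337, y'=0.0070
  A cos θ + B sin θ = C:  0.0563·cos θ + -0.2099·sin θ = 0.1087
  γ=atan2(-0.2099,0.0563)=-1.3088;  ψ=arccos(0.5004)=1.0467;  θ2=γ+ψ≈-0.2620
rotate P by −φ3: (-0.0108, -0.0327, -0.2099)
  A cos θ + B sin θ = C:  0.1008·cos θ + -0.2099·sin θ = 0.0820
  √(A²+B²)=0.2329;  θ3 = -1.1231+1.2107 ≈ 0.0877

θ₁ = 0.1743, θ₂ = -0.2620, θ₃ = 0.0877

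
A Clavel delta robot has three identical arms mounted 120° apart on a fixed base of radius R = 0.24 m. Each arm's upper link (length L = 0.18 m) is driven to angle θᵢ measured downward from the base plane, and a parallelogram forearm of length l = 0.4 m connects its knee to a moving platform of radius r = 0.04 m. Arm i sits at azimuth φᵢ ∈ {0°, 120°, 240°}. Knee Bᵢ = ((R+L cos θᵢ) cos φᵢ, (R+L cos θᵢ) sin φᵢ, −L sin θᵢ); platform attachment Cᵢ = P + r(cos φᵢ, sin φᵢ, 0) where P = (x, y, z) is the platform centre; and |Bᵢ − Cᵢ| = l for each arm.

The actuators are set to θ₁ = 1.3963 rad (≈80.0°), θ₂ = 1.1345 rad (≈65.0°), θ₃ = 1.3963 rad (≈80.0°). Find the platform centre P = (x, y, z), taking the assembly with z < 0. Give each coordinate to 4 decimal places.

arm 1 at φ=0.0°: (R−r)+L cos θ1 = 0.2313;  O1 = (0.2313, 0.0000, -0.1773)
φ2=120.0°: virtual centre (-0.1380, 0.2391, -0.1631), radius l
arm 3 at φ=240.0°: (R−r)+L cos θ3 = 0.2313;  O3 = (-0.1156, -0.2003, -0.1773)
eliminate P² terms by subtracting sphere 1 from 2 and 3
plane₁₂: -0.7386x+0.4782y+0.0283z = 0.0179
Cramer: x(z) = -0.0114+0.0180z;  y(z) = 0.0198-0.0312z
quadratic in z: (1.0013)z²+(0.3445)z+(-0.0693)=0, √Δ=0.6295 → z ∈ {-0.4864, 0.1423}; z = -0.4864 (taking z<0)
x = -0.0202, y = 0.0350

(-0.0202, 0.0350, -0.4864)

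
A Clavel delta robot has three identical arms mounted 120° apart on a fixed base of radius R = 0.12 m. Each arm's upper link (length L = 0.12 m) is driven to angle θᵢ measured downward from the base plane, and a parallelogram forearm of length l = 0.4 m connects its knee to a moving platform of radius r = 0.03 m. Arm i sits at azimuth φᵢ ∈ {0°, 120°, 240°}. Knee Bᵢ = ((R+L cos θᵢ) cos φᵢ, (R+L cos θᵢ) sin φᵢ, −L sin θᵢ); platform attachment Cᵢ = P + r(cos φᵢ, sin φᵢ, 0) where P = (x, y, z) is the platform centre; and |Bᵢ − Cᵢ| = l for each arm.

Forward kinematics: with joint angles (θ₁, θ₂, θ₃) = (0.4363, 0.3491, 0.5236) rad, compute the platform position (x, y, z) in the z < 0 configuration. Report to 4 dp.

φ1=0.0°: virtual centre (0.1988, 0.0000, -0.0507), radius l
arm 2 at φ=120.0°: (R−r)+L cos θ2 = 0.2028;  S2 = (-0.1014, 0.1756, -0.0410)
arm 3 at φ=240.0°: (R−r)+L cos θ3 = 0.1939;  S3 = (-0.0970, -0.1679, -0.0600)
|S₂|²−|S₁|² = 0.0007;  |S₃|²−|S₁|² = -0.0009
linear system: -0.6003x+0.3512y = 0.0007−0.0193z; -0.5914x+-0.3359y = -0.0009−-0.0186z
det = 0.4093;  x = 0.0002+-0.0001z,  y = 0.0023+-0.0552z
sphere 1 gives Az²+Bz+C=0 with A=1.0030, B=0.1012, C=-0.1180;  B²−4AC=0.4836;  roots -0.3971, 0.2962;  negative root z = -0.3971
x = 0.0002, y = 0.0242

(0.0002, 0.0242, -0.3971)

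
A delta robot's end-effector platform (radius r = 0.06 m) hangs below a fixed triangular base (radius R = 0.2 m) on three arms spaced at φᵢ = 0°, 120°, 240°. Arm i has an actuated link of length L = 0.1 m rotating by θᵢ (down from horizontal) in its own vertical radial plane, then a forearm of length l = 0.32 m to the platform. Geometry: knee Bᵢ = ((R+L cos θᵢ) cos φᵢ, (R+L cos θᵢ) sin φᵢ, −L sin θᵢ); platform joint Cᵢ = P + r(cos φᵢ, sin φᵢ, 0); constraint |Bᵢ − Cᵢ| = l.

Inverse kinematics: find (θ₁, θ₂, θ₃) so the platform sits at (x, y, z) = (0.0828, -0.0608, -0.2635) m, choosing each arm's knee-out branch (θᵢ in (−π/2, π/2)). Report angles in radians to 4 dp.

rotate P by −φ1: (0.0828, -0.0608, -0.2635)
  A=0.0572, B=-0.2635, C=(l²−L²−A²−y'²−z²)/(2L)=0.0800
  γ=atan2(-0.2635,0.0572)=-1.3570;  ψ=arccos(0.2967)=1.2696;  θ1=γ+ψ≈-0.0875
φ2=120.0° → target in arm frame (-0.0941, -0.0413)
  e−x'=0.2341;  (l²−L²−(e−x')²−y'²−z²)/2L = -0.1676
  θ2 = atan2(B,A) + arccos(C/0.3524) = 1.2219
arm 3 (φ=240.0°): x'=0.0113, y'=0.1021
  A=0.1287, B=-0.2635, C=(l²−L²−A²−y'²−z²)/(2L)=-0.0202
  θ3 = atan2(B,A) + arccos(C/0.2933) = 0.5233

θ₁ = -0.0875, θ₂ = 1.2219, θ₃ = 0.5233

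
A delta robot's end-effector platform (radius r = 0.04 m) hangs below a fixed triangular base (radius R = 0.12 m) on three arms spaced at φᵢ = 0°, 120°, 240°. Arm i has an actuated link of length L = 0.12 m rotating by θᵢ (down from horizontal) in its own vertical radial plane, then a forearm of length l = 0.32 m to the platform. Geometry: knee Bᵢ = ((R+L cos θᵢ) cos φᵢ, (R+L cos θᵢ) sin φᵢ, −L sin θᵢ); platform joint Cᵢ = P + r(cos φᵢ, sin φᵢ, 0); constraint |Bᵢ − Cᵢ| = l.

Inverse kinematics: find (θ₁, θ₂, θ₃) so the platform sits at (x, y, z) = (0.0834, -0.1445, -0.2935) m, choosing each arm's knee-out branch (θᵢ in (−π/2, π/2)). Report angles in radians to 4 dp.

θ₁ = 0.2620, θ₂ = 1.3961, θ₃ = 0.2618

φ1=0.0° → target in arm frame (0.0834, -0.1445)
  A=-0.0034, B=-0.2935, C=(l²−L²−A²−y'²−z²)/(2L)=-0.0793
  γ=atan2(-0.2935,-0.0034)=-1.5824;  ψ=arccos(-0.2702)=1.8444;  θ1=γ+ψ≈0.2620
φ2=120.0° → target in arm frame (-0.1668, 0.0000)
  A=0.2468, B=-0.2935, C=(l²−L²−A²−y'²−z²)/(2L)=-0.2461
  √(A²+B²)=0.3835;  θ2 = -0.8715+2.2677 ≈ 1.3961
rotate P by −φ3: (0.0834, 0.1445, -0.2935)
  A cos θ + B sin θ = C:  -0.0034·cos θ + -0.2935·sin θ = -0.0793
  γ=atan2(-0.2935,-0.0034)=-1.5825;  ψ=arccos(-0.2701)=1.8443;  θ3=γ+ψ≈0.2618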